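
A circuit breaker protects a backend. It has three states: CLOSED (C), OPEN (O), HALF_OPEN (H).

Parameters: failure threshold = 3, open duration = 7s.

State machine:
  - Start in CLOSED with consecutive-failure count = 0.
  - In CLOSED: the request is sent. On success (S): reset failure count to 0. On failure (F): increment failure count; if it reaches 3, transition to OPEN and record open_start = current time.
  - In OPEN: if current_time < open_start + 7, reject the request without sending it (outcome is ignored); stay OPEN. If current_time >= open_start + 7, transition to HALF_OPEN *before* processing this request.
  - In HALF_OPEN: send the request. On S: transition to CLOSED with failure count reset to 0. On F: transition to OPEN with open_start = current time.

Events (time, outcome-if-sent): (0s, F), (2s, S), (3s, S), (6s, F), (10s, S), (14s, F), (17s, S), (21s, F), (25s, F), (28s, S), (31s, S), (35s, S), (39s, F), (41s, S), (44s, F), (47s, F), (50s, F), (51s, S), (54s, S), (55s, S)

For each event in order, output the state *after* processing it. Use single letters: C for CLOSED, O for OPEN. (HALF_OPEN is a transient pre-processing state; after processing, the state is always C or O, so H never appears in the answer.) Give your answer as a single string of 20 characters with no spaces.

State after each event:
  event#1 t=0s outcome=F: state=CLOSED
  event#2 t=2s outcome=S: state=CLOSED
  event#3 t=3s outcome=S: state=CLOSED
  event#4 t=6s outcome=F: state=CLOSED
  event#5 t=10s outcome=S: state=CLOSED
  event#6 t=14s outcome=F: state=CLOSED
  event#7 t=17s outcome=S: state=CLOSED
  event#8 t=21s outcome=F: state=CLOSED
  event#9 t=25s outcome=F: state=CLOSED
  event#10 t=28s outcome=S: state=CLOSED
  event#11 t=31s outcome=S: state=CLOSED
  event#12 t=35s outcome=S: state=CLOSED
  event#13 t=39s outcome=F: state=CLOSED
  event#14 t=41s outcome=S: state=CLOSED
  event#15 t=44s outcome=F: state=CLOSED
  event#16 t=47s outcome=F: state=CLOSED
  event#17 t=50s outcome=F: state=OPEN
  event#18 t=51s outcome=S: state=OPEN
  event#19 t=54s outcome=S: state=OPEN
  event#20 t=55s outcome=S: state=OPEN

Answer: CCCCCCCCCCCCCCCCOOOO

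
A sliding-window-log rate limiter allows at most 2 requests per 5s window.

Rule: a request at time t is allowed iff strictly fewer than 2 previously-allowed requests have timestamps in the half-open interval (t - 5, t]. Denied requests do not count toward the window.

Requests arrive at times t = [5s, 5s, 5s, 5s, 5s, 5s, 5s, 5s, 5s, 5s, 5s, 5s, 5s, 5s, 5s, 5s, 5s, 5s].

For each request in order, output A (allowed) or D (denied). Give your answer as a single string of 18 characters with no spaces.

Tracking allowed requests in the window:
  req#1 t=5s: ALLOW
  req#2 t=5s: ALLOW
  req#3 t=5s: DENY
  req#4 t=5s: DENY
  req#5 t=5s: DENY
  req#6 t=5s: DENY
  req#7 t=5s: DENY
  req#8 t=5s: DENY
  req#9 t=5s: DENY
  req#10 t=5s: DENY
  req#11 t=5s: DENY
  req#12 t=5s: DENY
  req#13 t=5s: DENY
  req#14 t=5s: DENY
  req#15 t=5s: DENY
  req#16 t=5s: DENY
  req#17 t=5s: DENY
  req#18 t=5s: DENY

Answer: AADDDDDDDDDDDDDDDD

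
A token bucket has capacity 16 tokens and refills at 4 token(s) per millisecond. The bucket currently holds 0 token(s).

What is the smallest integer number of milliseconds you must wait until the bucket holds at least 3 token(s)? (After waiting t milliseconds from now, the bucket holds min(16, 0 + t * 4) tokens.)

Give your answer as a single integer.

Need 0 + t * 4 >= 3, so t >= 3/4.
Smallest integer t = ceil(3/4) = 1.

Answer: 1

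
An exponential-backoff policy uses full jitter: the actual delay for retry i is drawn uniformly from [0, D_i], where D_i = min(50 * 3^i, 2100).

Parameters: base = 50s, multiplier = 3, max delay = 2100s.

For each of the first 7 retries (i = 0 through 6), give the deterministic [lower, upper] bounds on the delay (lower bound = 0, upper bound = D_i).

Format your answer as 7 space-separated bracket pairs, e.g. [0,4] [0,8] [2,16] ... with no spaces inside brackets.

Computing bounds per retry:
  i=0: D_i=min(50*3^0,2100)=50, bounds=[0,50]
  i=1: D_i=min(50*3^1,2100)=150, bounds=[0,150]
  i=2: D_i=min(50*3^2,2100)=450, bounds=[0,450]
  i=3: D_i=min(50*3^3,2100)=1350, bounds=[0,1350]
  i=4: D_i=min(50*3^4,2100)=2100, bounds=[0,2100]
  i=5: D_i=min(50*3^5,2100)=2100, bounds=[0,2100]
  i=6: D_i=min(50*3^6,2100)=2100, bounds=[0,2100]

Answer: [0,50] [0,150] [0,450] [0,1350] [0,2100] [0,2100] [0,2100]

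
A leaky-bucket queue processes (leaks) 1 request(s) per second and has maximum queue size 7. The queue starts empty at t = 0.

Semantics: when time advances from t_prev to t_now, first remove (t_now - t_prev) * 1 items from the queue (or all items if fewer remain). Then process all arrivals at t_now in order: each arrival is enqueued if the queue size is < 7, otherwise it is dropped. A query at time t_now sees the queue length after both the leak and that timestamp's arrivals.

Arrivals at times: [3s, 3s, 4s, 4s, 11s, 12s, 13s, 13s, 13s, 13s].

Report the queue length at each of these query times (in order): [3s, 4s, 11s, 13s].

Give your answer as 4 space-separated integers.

Answer: 2 3 1 4

Derivation:
Queue lengths at query times:
  query t=3s: backlog = 2
  query t=4s: backlog = 3
  query t=11s: backlog = 1
  query t=13s: backlog = 4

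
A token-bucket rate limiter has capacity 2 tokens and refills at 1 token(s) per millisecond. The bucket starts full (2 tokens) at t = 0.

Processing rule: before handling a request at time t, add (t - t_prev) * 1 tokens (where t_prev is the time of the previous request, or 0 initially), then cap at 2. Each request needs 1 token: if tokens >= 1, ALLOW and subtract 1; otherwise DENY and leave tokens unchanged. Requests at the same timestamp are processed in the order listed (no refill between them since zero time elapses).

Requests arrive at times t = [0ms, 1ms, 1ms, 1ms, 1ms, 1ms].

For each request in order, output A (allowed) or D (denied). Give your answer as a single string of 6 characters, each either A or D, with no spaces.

Simulating step by step:
  req#1 t=0ms: ALLOW
  req#2 t=1ms: ALLOW
  req#3 t=1ms: ALLOW
  req#4 t=1ms: DENY
  req#5 t=1ms: DENY
  req#6 t=1ms: DENY

Answer: AAADDD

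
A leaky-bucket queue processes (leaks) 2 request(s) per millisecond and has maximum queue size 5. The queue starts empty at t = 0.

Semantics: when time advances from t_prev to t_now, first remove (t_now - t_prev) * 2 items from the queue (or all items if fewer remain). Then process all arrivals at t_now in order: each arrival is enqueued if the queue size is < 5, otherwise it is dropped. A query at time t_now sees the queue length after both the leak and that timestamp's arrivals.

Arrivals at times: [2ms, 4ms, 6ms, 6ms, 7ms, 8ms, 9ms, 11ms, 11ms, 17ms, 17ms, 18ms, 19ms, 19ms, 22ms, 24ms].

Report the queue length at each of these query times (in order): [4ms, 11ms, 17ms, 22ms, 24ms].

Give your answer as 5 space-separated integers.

Answer: 1 2 2 1 1

Derivation:
Queue lengths at query times:
  query t=4ms: backlog = 1
  query t=11ms: backlog = 2
  query t=17ms: backlog = 2
  query t=22ms: backlog = 1
  query t=24ms: backlog = 1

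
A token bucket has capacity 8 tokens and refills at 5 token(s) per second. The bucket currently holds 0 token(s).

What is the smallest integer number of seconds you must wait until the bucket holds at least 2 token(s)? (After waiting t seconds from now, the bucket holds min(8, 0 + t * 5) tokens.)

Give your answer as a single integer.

Need 0 + t * 5 >= 2, so t >= 2/5.
Smallest integer t = ceil(2/5) = 1.

Answer: 1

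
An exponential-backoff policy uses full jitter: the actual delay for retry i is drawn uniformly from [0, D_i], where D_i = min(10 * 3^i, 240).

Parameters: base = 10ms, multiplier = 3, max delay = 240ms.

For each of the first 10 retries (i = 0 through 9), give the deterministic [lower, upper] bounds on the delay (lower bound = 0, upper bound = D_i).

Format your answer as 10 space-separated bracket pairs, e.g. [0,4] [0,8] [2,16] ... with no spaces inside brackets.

Answer: [0,10] [0,30] [0,90] [0,240] [0,240] [0,240] [0,240] [0,240] [0,240] [0,240]

Derivation:
Computing bounds per retry:
  i=0: D_i=min(10*3^0,240)=10, bounds=[0,10]
  i=1: D_i=min(10*3^1,240)=30, bounds=[0,30]
  i=2: D_i=min(10*3^2,240)=90, bounds=[0,90]
  i=3: D_i=min(10*3^3,240)=240, bounds=[0,240]
  i=4: D_i=min(10*3^4,240)=240, bounds=[0,240]
  i=5: D_i=min(10*3^5,240)=240, bounds=[0,240]
  i=6: D_i=min(10*3^6,240)=240, bounds=[0,240]
  i=7: D_i=min(10*3^7,240)=240, bounds=[0,240]
  i=8: D_i=min(10*3^8,240)=240, bounds=[0,240]
  i=9: D_i=min(10*3^9,240)=240, bounds=[0,240]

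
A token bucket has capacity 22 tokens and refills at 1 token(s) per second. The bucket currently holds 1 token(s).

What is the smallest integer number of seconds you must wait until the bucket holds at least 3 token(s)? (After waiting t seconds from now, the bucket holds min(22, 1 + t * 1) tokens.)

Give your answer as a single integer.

Need 1 + t * 1 >= 3, so t >= 2/1.
Smallest integer t = ceil(2/1) = 2.

Answer: 2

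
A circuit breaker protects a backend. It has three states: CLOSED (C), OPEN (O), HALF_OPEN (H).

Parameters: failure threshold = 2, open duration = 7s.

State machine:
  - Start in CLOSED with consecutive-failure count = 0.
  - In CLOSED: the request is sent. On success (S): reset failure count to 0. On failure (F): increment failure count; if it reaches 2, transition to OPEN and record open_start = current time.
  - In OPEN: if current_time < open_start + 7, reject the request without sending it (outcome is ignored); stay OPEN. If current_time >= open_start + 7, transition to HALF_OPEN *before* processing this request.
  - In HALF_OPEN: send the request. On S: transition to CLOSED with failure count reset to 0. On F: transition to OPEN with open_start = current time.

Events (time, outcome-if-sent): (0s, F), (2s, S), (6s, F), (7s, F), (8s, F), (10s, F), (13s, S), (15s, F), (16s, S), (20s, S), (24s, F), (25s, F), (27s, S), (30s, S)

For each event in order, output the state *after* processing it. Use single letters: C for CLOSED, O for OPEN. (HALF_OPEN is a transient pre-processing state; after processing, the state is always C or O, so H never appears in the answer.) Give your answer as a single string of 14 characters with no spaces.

State after each event:
  event#1 t=0s outcome=F: state=CLOSED
  event#2 t=2s outcome=S: state=CLOSED
  event#3 t=6s outcome=F: state=CLOSED
  event#4 t=7s outcome=F: state=OPEN
  event#5 t=8s outcome=F: state=OPEN
  event#6 t=10s outcome=F: state=OPEN
  event#7 t=13s outcome=S: state=OPEN
  event#8 t=15s outcome=F: state=OPEN
  event#9 t=16s outcome=S: state=OPEN
  event#10 t=20s outcome=S: state=OPEN
  event#11 t=24s outcome=F: state=OPEN
  event#12 t=25s outcome=F: state=OPEN
  event#13 t=27s outcome=S: state=OPEN
  event#14 t=30s outcome=S: state=OPEN

Answer: CCCOOOOOOOOOOO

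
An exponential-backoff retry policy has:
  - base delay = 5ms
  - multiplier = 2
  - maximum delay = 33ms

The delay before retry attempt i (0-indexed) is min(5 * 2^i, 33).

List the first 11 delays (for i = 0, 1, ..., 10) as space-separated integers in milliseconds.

Answer: 5 10 20 33 33 33 33 33 33 33 33

Derivation:
Computing each delay:
  i=0: min(5*2^0, 33) = 5
  i=1: min(5*2^1, 33) = 10
  i=2: min(5*2^2, 33) = 20
  i=3: min(5*2^3, 33) = 33
  i=4: min(5*2^4, 33) = 33
  i=5: min(5*2^5, 33) = 33
  i=6: min(5*2^6, 33) = 33
  i=7: min(5*2^7, 33) = 33
  i=8: min(5*2^8, 33) = 33
  i=9: min(5*2^9, 33) = 33
  i=10: min(5*2^10, 33) = 33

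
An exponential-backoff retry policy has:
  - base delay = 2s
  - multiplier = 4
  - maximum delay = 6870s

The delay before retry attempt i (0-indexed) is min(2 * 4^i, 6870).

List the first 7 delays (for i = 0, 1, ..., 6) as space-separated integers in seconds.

Answer: 2 8 32 128 512 2048 6870

Derivation:
Computing each delay:
  i=0: min(2*4^0, 6870) = 2
  i=1: min(2*4^1, 6870) = 8
  i=2: min(2*4^2, 6870) = 32
  i=3: min(2*4^3, 6870) = 128
  i=4: min(2*4^4, 6870) = 512
  i=5: min(2*4^5, 6870) = 2048
  i=6: min(2*4^6, 6870) = 6870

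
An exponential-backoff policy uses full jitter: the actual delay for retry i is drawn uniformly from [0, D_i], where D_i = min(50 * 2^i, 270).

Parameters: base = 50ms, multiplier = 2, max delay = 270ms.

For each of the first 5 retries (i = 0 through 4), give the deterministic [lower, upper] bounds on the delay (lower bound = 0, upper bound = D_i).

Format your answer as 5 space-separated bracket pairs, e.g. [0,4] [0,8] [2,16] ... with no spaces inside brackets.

Computing bounds per retry:
  i=0: D_i=min(50*2^0,270)=50, bounds=[0,50]
  i=1: D_i=min(50*2^1,270)=100, bounds=[0,100]
  i=2: D_i=min(50*2^2,270)=200, bounds=[0,200]
  i=3: D_i=min(50*2^3,270)=270, bounds=[0,270]
  i=4: D_i=min(50*2^4,270)=270, bounds=[0,270]

Answer: [0,50] [0,100] [0,200] [0,270] [0,270]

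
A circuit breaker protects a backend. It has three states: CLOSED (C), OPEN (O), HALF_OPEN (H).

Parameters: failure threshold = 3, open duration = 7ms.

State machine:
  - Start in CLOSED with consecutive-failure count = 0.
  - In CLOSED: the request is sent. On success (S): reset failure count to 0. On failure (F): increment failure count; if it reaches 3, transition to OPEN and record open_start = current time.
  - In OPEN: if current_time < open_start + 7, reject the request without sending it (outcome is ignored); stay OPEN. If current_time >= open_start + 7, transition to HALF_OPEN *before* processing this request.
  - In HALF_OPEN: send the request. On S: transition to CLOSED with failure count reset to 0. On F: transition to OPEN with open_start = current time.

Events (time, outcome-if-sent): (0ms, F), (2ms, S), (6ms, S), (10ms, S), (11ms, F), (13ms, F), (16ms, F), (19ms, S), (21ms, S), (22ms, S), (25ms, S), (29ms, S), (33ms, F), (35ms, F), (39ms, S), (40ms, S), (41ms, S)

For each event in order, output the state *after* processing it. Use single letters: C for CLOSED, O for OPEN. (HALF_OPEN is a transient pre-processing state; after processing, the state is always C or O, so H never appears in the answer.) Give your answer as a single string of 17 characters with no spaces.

Answer: CCCCCCOOOOCCCCCCC

Derivation:
State after each event:
  event#1 t=0ms outcome=F: state=CLOSED
  event#2 t=2ms outcome=S: state=CLOSED
  event#3 t=6ms outcome=S: state=CLOSED
  event#4 t=10ms outcome=S: state=CLOSED
  event#5 t=11ms outcome=F: state=CLOSED
  event#6 t=13ms outcome=F: state=CLOSED
  event#7 t=16ms outcome=F: state=OPEN
  event#8 t=19ms outcome=S: state=OPEN
  event#9 t=21ms outcome=S: state=OPEN
  event#10 t=22ms outcome=S: state=OPEN
  event#11 t=25ms outcome=S: state=CLOSED
  event#12 t=29ms outcome=S: state=CLOSED
  event#13 t=33ms outcome=F: state=CLOSED
  event#14 t=35ms outcome=F: state=CLOSED
  event#15 t=39ms outcome=S: state=CLOSED
  event#16 t=40ms outcome=S: state=CLOSED
  event#17 t=41ms outcome=S: state=CLOSED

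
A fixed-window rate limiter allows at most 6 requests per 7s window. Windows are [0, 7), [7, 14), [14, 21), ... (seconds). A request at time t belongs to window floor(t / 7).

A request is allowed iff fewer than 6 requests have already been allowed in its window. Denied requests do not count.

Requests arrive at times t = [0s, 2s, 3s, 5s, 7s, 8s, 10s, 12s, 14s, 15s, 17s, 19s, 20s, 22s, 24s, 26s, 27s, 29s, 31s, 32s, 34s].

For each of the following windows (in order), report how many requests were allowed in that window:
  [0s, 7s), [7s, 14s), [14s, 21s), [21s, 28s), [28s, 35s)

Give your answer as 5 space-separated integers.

Answer: 4 4 5 4 4

Derivation:
Processing requests:
  req#1 t=0s (window 0): ALLOW
  req#2 t=2s (window 0): ALLOW
  req#3 t=3s (window 0): ALLOW
  req#4 t=5s (window 0): ALLOW
  req#5 t=7s (window 1): ALLOW
  req#6 t=8s (window 1): ALLOW
  req#7 t=10s (window 1): ALLOW
  req#8 t=12s (window 1): ALLOW
  req#9 t=14s (window 2): ALLOW
  req#10 t=15s (window 2): ALLOW
  req#11 t=17s (window 2): ALLOW
  req#12 t=19s (window 2): ALLOW
  req#13 t=20s (window 2): ALLOW
  req#14 t=22s (window 3): ALLOW
  req#15 t=24s (window 3): ALLOW
  req#16 t=26s (window 3): ALLOW
  req#17 t=27s (window 3): ALLOW
  req#18 t=29s (window 4): ALLOW
  req#19 t=31s (window 4): ALLOW
  req#20 t=32s (window 4): ALLOW
  req#21 t=34s (window 4): ALLOW

Allowed counts by window: 4 4 5 4 4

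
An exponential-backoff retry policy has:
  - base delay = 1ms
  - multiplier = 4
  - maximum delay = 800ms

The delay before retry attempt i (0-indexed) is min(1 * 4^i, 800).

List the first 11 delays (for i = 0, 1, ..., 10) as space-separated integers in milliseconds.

Computing each delay:
  i=0: min(1*4^0, 800) = 1
  i=1: min(1*4^1, 800) = 4
  i=2: min(1*4^2, 800) = 16
  i=3: min(1*4^3, 800) = 64
  i=4: min(1*4^4, 800) = 256
  i=5: min(1*4^5, 800) = 800
  i=6: min(1*4^6, 800) = 800
  i=7: min(1*4^7, 800) = 800
  i=8: min(1*4^8, 800) = 800
  i=9: min(1*4^9, 800) = 800
  i=10: min(1*4^10, 800) = 800

Answer: 1 4 16 64 256 800 800 800 800 800 800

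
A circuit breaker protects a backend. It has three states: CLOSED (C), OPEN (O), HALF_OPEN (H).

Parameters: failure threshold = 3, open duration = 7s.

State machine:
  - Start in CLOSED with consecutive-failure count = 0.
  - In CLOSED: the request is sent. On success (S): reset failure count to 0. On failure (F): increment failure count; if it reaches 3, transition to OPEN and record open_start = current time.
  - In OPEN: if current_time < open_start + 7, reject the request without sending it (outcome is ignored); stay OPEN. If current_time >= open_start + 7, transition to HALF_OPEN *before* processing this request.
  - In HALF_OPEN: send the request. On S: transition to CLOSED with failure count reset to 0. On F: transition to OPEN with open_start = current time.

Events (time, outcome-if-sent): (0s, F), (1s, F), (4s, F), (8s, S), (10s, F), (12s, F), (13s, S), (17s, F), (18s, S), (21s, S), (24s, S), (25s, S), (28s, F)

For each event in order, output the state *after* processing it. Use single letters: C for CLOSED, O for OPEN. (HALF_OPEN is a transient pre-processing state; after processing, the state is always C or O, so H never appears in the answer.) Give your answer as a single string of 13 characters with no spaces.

Answer: CCOOOOOOOCCCC

Derivation:
State after each event:
  event#1 t=0s outcome=F: state=CLOSED
  event#2 t=1s outcome=F: state=CLOSED
  event#3 t=4s outcome=F: state=OPEN
  event#4 t=8s outcome=S: state=OPEN
  event#5 t=10s outcome=F: state=OPEN
  event#6 t=12s outcome=F: state=OPEN
  event#7 t=13s outcome=S: state=OPEN
  event#8 t=17s outcome=F: state=OPEN
  event#9 t=18s outcome=S: state=OPEN
  event#10 t=21s outcome=S: state=CLOSED
  event#11 t=24s outcome=S: state=CLOSED
  event#12 t=25s outcome=S: state=CLOSED
  event#13 t=28s outcome=F: state=CLOSED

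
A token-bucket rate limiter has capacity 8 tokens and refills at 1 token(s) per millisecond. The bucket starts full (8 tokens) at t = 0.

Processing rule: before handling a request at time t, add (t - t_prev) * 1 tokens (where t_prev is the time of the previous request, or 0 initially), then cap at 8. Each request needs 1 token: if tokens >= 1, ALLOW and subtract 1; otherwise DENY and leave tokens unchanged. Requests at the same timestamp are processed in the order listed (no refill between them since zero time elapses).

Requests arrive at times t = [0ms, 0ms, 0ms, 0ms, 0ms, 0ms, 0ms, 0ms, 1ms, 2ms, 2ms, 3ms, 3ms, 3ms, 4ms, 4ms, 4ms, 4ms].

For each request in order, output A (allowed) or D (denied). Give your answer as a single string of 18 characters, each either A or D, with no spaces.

Simulating step by step:
  req#1 t=0ms: ALLOW
  req#2 t=0ms: ALLOW
  req#3 t=0ms: ALLOW
  req#4 t=0ms: ALLOW
  req#5 t=0ms: ALLOW
  req#6 t=0ms: ALLOW
  req#7 t=0ms: ALLOW
  req#8 t=0ms: ALLOW
  req#9 t=1ms: ALLOW
  req#10 t=2ms: ALLOW
  req#11 t=2ms: DENY
  req#12 t=3ms: ALLOW
  req#13 t=3ms: DENY
  req#14 t=3ms: DENY
  req#15 t=4ms: ALLOW
  req#16 t=4ms: DENY
  req#17 t=4ms: DENY
  req#18 t=4ms: DENY

Answer: AAAAAAAAAADADDADDD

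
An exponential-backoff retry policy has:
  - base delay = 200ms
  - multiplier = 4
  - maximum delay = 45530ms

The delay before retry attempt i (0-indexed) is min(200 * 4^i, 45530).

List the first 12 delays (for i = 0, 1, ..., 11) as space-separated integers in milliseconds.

Computing each delay:
  i=0: min(200*4^0, 45530) = 200
  i=1: min(200*4^1, 45530) = 800
  i=2: min(200*4^2, 45530) = 3200
  i=3: min(200*4^3, 45530) = 12800
  i=4: min(200*4^4, 45530) = 45530
  i=5: min(200*4^5, 45530) = 45530
  i=6: min(200*4^6, 45530) = 45530
  i=7: min(200*4^7, 45530) = 45530
  i=8: min(200*4^8, 45530) = 45530
  i=9: min(200*4^9, 45530) = 45530
  i=10: min(200*4^10, 45530) = 45530
  i=11: min(200*4^11, 45530) = 45530

Answer: 200 800 3200 12800 45530 45530 45530 45530 45530 45530 45530 45530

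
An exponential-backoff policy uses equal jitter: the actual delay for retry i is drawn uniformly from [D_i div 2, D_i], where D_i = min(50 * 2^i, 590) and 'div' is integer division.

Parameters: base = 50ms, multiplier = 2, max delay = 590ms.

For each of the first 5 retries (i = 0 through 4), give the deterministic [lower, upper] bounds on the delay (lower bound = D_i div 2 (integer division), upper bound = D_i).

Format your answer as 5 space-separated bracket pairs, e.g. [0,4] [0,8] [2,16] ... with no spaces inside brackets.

Computing bounds per retry:
  i=0: D_i=min(50*2^0,590)=50, bounds=[25,50]
  i=1: D_i=min(50*2^1,590)=100, bounds=[50,100]
  i=2: D_i=min(50*2^2,590)=200, bounds=[100,200]
  i=3: D_i=min(50*2^3,590)=400, bounds=[200,400]
  i=4: D_i=min(50*2^4,590)=590, bounds=[295,590]

Answer: [25,50] [50,100] [100,200] [200,400] [295,590]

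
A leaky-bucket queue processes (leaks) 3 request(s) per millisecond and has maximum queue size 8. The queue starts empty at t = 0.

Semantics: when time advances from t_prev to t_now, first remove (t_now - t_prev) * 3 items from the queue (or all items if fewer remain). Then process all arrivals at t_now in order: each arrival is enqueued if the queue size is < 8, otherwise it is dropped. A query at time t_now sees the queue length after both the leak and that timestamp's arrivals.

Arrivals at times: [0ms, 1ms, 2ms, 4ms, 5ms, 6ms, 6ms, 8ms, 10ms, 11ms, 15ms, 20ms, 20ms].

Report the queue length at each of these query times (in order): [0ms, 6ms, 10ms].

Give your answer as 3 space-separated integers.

Queue lengths at query times:
  query t=0ms: backlog = 1
  query t=6ms: backlog = 2
  query t=10ms: backlog = 1

Answer: 1 2 1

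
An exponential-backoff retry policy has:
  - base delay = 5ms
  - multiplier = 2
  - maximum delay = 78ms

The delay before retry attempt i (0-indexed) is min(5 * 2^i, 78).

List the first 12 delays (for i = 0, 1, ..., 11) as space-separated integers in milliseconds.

Computing each delay:
  i=0: min(5*2^0, 78) = 5
  i=1: min(5*2^1, 78) = 10
  i=2: min(5*2^2, 78) = 20
  i=3: min(5*2^3, 78) = 40
  i=4: min(5*2^4, 78) = 78
  i=5: min(5*2^5, 78) = 78
  i=6: min(5*2^6, 78) = 78
  i=7: min(5*2^7, 78) = 78
  i=8: min(5*2^8, 78) = 78
  i=9: min(5*2^9, 78) = 78
  i=10: min(5*2^10, 78) = 78
  i=11: min(5*2^11, 78) = 78

Answer: 5 10 20 40 78 78 78 78 78 78 78 78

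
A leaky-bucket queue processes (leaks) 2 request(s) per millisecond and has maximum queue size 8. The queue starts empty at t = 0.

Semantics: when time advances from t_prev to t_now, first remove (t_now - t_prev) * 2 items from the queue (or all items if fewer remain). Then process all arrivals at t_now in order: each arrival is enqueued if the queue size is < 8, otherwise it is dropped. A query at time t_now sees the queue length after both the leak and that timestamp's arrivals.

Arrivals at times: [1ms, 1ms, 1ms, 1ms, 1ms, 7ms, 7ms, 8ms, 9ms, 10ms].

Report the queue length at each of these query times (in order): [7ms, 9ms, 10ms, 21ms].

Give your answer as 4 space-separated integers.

Queue lengths at query times:
  query t=7ms: backlog = 2
  query t=9ms: backlog = 1
  query t=10ms: backlog = 1
  query t=21ms: backlog = 0

Answer: 2 1 1 0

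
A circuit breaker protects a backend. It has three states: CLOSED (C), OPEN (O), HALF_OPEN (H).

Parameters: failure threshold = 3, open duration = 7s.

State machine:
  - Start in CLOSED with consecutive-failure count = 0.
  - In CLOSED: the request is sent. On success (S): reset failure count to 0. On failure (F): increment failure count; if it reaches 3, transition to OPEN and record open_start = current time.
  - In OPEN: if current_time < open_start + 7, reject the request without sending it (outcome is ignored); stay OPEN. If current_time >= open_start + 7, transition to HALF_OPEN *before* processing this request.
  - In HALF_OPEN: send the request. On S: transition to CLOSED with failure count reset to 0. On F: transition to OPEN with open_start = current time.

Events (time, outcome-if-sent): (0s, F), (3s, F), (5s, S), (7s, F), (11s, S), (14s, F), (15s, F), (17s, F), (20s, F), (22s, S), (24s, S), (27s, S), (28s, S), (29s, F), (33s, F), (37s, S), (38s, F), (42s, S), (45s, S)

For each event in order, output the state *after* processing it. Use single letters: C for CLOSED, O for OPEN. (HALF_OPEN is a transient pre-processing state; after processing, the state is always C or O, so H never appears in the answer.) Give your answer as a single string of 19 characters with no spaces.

State after each event:
  event#1 t=0s outcome=F: state=CLOSED
  event#2 t=3s outcome=F: state=CLOSED
  event#3 t=5s outcome=S: state=CLOSED
  event#4 t=7s outcome=F: state=CLOSED
  event#5 t=11s outcome=S: state=CLOSED
  event#6 t=14s outcome=F: state=CLOSED
  event#7 t=15s outcome=F: state=CLOSED
  event#8 t=17s outcome=F: state=OPEN
  event#9 t=20s outcome=F: state=OPEN
  event#10 t=22s outcome=S: state=OPEN
  event#11 t=24s outcome=S: state=CLOSED
  event#12 t=27s outcome=S: state=CLOSED
  event#13 t=28s outcome=S: state=CLOSED
  event#14 t=29s outcome=F: state=CLOSED
  event#15 t=33s outcome=F: state=CLOSED
  event#16 t=37s outcome=S: state=CLOSED
  event#17 t=38s outcome=F: state=CLOSED
  event#18 t=42s outcome=S: state=CLOSED
  event#19 t=45s outcome=S: state=CLOSED

Answer: CCCCCCCOOOCCCCCCCCC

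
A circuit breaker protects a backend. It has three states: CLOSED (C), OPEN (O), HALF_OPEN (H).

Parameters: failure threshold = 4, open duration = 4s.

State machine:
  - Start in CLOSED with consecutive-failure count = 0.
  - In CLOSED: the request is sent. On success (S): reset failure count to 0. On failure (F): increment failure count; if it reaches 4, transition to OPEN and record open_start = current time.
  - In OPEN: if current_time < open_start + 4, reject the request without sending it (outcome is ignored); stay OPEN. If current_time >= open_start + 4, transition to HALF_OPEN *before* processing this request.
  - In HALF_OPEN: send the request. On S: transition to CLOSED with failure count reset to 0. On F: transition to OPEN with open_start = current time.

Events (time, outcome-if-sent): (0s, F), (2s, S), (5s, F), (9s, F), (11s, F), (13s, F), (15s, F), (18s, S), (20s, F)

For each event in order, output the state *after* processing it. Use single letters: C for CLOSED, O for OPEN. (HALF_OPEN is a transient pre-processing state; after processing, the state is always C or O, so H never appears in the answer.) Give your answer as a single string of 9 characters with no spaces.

State after each event:
  event#1 t=0s outcome=F: state=CLOSED
  event#2 t=2s outcome=S: state=CLOSED
  event#3 t=5s outcome=F: state=CLOSED
  event#4 t=9s outcome=F: state=CLOSED
  event#5 t=11s outcome=F: state=CLOSED
  event#6 t=13s outcome=F: state=OPEN
  event#7 t=15s outcome=F: state=OPEN
  event#8 t=18s outcome=S: state=CLOSED
  event#9 t=20s outcome=F: state=CLOSED

Answer: CCCCCOOCC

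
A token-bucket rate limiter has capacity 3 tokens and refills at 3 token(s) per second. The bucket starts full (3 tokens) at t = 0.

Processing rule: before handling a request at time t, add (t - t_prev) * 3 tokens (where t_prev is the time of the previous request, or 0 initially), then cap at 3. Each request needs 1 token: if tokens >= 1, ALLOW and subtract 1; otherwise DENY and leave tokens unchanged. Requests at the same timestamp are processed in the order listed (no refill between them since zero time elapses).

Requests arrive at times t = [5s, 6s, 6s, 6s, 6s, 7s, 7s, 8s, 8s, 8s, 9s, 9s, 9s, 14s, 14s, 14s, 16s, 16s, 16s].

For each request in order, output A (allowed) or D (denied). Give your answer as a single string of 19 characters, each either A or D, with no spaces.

Answer: AAAADAAAAAAAAAAAAAA

Derivation:
Simulating step by step:
  req#1 t=5s: ALLOW
  req#2 t=6s: ALLOW
  req#3 t=6s: ALLOW
  req#4 t=6s: ALLOW
  req#5 t=6s: DENY
  req#6 t=7s: ALLOW
  req#7 t=7s: ALLOW
  req#8 t=8s: ALLOW
  req#9 t=8s: ALLOW
  req#10 t=8s: ALLOW
  req#11 t=9s: ALLOW
  req#12 t=9s: ALLOW
  req#13 t=9s: ALLOW
  req#14 t=14s: ALLOW
  req#15 t=14s: ALLOW
  req#16 t=14s: ALLOW
  req#17 t=16s: ALLOW
  req#18 t=16s: ALLOW
  req#19 t=16s: ALLOW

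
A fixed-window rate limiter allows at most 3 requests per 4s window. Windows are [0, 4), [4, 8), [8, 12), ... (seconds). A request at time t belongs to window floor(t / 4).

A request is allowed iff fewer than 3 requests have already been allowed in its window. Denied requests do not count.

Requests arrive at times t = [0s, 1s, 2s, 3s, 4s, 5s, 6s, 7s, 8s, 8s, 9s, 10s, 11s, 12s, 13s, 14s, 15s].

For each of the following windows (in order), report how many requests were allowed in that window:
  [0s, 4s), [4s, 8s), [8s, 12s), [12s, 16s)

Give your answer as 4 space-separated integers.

Processing requests:
  req#1 t=0s (window 0): ALLOW
  req#2 t=1s (window 0): ALLOW
  req#3 t=2s (window 0): ALLOW
  req#4 t=3s (window 0): DENY
  req#5 t=4s (window 1): ALLOW
  req#6 t=5s (window 1): ALLOW
  req#7 t=6s (window 1): ALLOW
  req#8 t=7s (window 1): DENY
  req#9 t=8s (window 2): ALLOW
  req#10 t=8s (window 2): ALLOW
  req#11 t=9s (window 2): ALLOW
  req#12 t=10s (window 2): DENY
  req#13 t=11s (window 2): DENY
  req#14 t=12s (window 3): ALLOW
  req#15 t=13s (window 3): ALLOW
  req#16 t=14s (window 3): ALLOW
  req#17 t=15s (window 3): DENY

Allowed counts by window: 3 3 3 3

Answer: 3 3 3 3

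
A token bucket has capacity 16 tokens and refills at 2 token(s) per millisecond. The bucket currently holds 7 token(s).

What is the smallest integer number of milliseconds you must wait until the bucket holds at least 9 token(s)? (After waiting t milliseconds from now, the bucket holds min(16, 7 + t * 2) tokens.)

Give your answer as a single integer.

Need 7 + t * 2 >= 9, so t >= 2/2.
Smallest integer t = ceil(2/2) = 1.

Answer: 1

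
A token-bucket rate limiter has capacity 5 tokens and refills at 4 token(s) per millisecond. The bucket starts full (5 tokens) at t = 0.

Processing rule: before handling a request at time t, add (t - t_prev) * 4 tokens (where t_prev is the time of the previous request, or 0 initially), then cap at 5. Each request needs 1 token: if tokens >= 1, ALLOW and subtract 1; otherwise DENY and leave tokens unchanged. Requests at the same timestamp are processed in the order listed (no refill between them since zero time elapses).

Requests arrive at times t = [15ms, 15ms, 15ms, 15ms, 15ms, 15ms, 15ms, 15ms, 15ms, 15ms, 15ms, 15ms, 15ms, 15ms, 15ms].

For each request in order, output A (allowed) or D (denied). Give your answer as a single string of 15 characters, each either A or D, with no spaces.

Simulating step by step:
  req#1 t=15ms: ALLOW
  req#2 t=15ms: ALLOW
  req#3 t=15ms: ALLOW
  req#4 t=15ms: ALLOW
  req#5 t=15ms: ALLOW
  req#6 t=15ms: DENY
  req#7 t=15ms: DENY
  req#8 t=15ms: DENY
  req#9 t=15ms: DENY
  req#10 t=15ms: DENY
  req#11 t=15ms: DENY
  req#12 t=15ms: DENY
  req#13 t=15ms: DENY
  req#14 t=15ms: DENY
  req#15 t=15ms: DENY

Answer: AAAAADDDDDDDDDD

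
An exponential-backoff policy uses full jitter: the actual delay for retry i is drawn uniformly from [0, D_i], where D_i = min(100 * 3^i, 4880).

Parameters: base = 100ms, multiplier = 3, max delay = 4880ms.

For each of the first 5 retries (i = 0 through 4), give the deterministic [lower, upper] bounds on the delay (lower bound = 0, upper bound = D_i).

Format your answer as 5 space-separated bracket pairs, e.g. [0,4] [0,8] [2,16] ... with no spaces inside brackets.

Answer: [0,100] [0,300] [0,900] [0,2700] [0,4880]

Derivation:
Computing bounds per retry:
  i=0: D_i=min(100*3^0,4880)=100, bounds=[0,100]
  i=1: D_i=min(100*3^1,4880)=300, bounds=[0,300]
  i=2: D_i=min(100*3^2,4880)=900, bounds=[0,900]
  i=3: D_i=min(100*3^3,4880)=2700, bounds=[0,2700]
  i=4: D_i=min(100*3^4,4880)=4880, bounds=[0,4880]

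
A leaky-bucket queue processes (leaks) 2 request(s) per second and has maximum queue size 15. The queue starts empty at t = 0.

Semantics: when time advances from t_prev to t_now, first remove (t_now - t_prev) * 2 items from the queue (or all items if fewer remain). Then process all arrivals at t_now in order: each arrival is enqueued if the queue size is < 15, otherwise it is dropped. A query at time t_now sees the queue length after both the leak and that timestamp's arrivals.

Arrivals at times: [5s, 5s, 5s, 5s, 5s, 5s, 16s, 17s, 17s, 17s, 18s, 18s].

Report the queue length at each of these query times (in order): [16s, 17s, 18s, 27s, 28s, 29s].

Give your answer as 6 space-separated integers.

Answer: 1 3 3 0 0 0

Derivation:
Queue lengths at query times:
  query t=16s: backlog = 1
  query t=17s: backlog = 3
  query t=18s: backlog = 3
  query t=27s: backlog = 0
  query t=28s: backlog = 0
  query t=29s: backlog = 0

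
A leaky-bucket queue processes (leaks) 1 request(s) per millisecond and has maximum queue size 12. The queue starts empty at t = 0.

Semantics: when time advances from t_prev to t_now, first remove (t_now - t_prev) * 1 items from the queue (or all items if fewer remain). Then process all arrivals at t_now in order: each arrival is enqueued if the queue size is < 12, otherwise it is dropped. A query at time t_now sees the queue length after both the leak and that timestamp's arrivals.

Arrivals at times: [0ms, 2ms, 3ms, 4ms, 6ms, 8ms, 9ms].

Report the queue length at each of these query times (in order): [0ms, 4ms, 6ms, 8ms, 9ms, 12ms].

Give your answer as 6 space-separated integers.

Answer: 1 1 1 1 1 0

Derivation:
Queue lengths at query times:
  query t=0ms: backlog = 1
  query t=4ms: backlog = 1
  query t=6ms: backlog = 1
  query t=8ms: backlog = 1
  query t=9ms: backlog = 1
  query t=12ms: backlog = 0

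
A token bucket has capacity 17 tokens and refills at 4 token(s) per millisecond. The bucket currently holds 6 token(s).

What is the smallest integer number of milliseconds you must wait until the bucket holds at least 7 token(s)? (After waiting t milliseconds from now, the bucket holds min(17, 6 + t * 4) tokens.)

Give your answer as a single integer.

Need 6 + t * 4 >= 7, so t >= 1/4.
Smallest integer t = ceil(1/4) = 1.

Answer: 1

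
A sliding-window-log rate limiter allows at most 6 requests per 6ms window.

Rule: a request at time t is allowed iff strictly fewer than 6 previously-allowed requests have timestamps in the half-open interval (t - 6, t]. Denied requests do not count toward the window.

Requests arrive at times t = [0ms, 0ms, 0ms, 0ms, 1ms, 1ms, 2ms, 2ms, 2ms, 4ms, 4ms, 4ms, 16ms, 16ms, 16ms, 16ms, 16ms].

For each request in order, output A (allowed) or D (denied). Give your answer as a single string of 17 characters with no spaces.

Answer: AAAAAADDDDDDAAAAA

Derivation:
Tracking allowed requests in the window:
  req#1 t=0ms: ALLOW
  req#2 t=0ms: ALLOW
  req#3 t=0ms: ALLOW
  req#4 t=0ms: ALLOW
  req#5 t=1ms: ALLOW
  req#6 t=1ms: ALLOW
  req#7 t=2ms: DENY
  req#8 t=2ms: DENY
  req#9 t=2ms: DENY
  req#10 t=4ms: DENY
  req#11 t=4ms: DENY
  req#12 t=4ms: DENY
  req#13 t=16ms: ALLOW
  req#14 t=16ms: ALLOW
  req#15 t=16ms: ALLOW
  req#16 t=16ms: ALLOW
  req#17 t=16ms: ALLOW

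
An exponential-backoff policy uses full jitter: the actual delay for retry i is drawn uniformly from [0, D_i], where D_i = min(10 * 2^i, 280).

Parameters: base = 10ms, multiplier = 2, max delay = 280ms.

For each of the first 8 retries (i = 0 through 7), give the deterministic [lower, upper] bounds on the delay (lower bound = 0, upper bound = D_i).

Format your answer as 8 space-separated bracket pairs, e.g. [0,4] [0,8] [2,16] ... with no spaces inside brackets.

Computing bounds per retry:
  i=0: D_i=min(10*2^0,280)=10, bounds=[0,10]
  i=1: D_i=min(10*2^1,280)=20, bounds=[0,20]
  i=2: D_i=min(10*2^2,280)=40, bounds=[0,40]
  i=3: D_i=min(10*2^3,280)=80, bounds=[0,80]
  i=4: D_i=min(10*2^4,280)=160, bounds=[0,160]
  i=5: D_i=min(10*2^5,280)=280, bounds=[0,280]
  i=6: D_i=min(10*2^6,280)=280, bounds=[0,280]
  i=7: D_i=min(10*2^7,280)=280, bounds=[0,280]

Answer: [0,10] [0,20] [0,40] [0,80] [0,160] [0,280] [0,280] [0,280]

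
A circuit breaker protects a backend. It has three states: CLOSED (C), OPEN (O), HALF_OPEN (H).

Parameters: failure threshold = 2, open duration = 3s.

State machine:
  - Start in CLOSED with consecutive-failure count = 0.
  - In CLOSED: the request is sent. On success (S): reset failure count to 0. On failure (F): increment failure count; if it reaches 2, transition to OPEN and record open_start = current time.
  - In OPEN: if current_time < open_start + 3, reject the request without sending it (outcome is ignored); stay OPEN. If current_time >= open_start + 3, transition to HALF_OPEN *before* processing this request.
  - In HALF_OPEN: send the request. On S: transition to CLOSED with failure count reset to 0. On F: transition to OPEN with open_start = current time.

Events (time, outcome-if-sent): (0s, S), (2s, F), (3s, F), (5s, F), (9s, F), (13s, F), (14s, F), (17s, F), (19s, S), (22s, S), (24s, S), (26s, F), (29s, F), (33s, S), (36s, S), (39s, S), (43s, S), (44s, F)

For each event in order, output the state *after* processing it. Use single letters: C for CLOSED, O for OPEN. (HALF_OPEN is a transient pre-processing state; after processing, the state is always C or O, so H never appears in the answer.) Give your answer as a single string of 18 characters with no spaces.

Answer: CCOOOOOOOCCCOCCCCC

Derivation:
State after each event:
  event#1 t=0s outcome=S: state=CLOSED
  event#2 t=2s outcome=F: state=CLOSED
  event#3 t=3s outcome=F: state=OPEN
  event#4 t=5s outcome=F: state=OPEN
  event#5 t=9s outcome=F: state=OPEN
  event#6 t=13s outcome=F: state=OPEN
  event#7 t=14s outcome=F: state=OPEN
  event#8 t=17s outcome=F: state=OPEN
  event#9 t=19s outcome=S: state=OPEN
  event#10 t=22s outcome=S: state=CLOSED
  event#11 t=24s outcome=S: state=CLOSED
  event#12 t=26s outcome=F: state=CLOSED
  event#13 t=29s outcome=F: state=OPEN
  event#14 t=33s outcome=S: state=CLOSED
  event#15 t=36s outcome=S: state=CLOSED
  event#16 t=39s outcome=S: state=CLOSED
  event#17 t=43s outcome=S: state=CLOSED
  event#18 t=44s outcome=F: state=CLOSED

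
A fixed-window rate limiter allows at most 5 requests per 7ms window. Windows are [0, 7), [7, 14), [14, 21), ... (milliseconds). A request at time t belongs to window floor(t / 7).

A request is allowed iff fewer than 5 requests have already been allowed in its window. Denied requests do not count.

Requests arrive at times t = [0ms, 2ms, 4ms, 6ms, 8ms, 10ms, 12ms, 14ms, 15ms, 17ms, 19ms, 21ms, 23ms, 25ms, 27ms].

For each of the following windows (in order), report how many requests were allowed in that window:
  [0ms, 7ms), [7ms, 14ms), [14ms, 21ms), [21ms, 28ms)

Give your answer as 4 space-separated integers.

Processing requests:
  req#1 t=0ms (window 0): ALLOW
  req#2 t=2ms (window 0): ALLOW
  req#3 t=4ms (window 0): ALLOW
  req#4 t=6ms (window 0): ALLOW
  req#5 t=8ms (window 1): ALLOW
  req#6 t=10ms (window 1): ALLOW
  req#7 t=12ms (window 1): ALLOW
  req#8 t=14ms (window 2): ALLOW
  req#9 t=15ms (window 2): ALLOW
  req#10 t=17ms (window 2): ALLOW
  req#11 t=19ms (window 2): ALLOW
  req#12 t=21ms (window 3): ALLOW
  req#13 t=23ms (window 3): ALLOW
  req#14 t=25ms (window 3): ALLOW
  req#15 t=27ms (window 3): ALLOW

Allowed counts by window: 4 3 4 4

Answer: 4 3 4 4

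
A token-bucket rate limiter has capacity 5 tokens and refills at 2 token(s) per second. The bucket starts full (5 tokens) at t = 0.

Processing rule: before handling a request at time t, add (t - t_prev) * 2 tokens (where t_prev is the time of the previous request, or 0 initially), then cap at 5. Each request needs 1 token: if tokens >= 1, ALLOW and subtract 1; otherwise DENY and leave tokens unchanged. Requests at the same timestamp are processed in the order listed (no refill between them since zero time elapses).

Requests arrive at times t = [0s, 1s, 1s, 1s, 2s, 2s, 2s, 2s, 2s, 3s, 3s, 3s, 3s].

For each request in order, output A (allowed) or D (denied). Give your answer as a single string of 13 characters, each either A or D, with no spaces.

Simulating step by step:
  req#1 t=0s: ALLOW
  req#2 t=1s: ALLOW
  req#3 t=1s: ALLOW
  req#4 t=1s: ALLOW
  req#5 t=2s: ALLOW
  req#6 t=2s: ALLOW
  req#7 t=2s: ALLOW
  req#8 t=2s: ALLOW
  req#9 t=2s: DENY
  req#10 t=3s: ALLOW
  req#11 t=3s: ALLOW
  req#12 t=3s: DENY
  req#13 t=3s: DENY

Answer: AAAAAAAADAADD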